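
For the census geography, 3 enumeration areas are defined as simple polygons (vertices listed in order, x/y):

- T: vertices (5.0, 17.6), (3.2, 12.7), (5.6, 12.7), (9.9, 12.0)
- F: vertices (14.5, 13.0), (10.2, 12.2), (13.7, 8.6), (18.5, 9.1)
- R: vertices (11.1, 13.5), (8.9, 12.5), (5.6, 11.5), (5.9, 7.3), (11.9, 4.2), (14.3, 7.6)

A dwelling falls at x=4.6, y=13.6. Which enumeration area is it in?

T

Cast a ray rightward from (4.6, 13.6). For each polygon, the edges (by vertex number in listed order) whose endpoints lie on opposite sides of y = 13.6, where each meets that height, and whether that is right or left of the point:
T: 1–2 at x≈3.53 (left), 4–1 at x≈8.50 (right) → 1 crossing.
F: no edge straddles that height → 0 crossings.
R: no edge straddles that height → 0 crossings.
Only T has an odd count, so the point is inside T.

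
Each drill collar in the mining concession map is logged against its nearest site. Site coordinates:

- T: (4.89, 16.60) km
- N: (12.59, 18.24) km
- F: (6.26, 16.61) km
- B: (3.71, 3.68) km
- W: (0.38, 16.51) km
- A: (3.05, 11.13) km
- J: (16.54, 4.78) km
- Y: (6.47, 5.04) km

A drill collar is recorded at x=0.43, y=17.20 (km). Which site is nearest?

Squared distances to each site:
T: 20.252; N: 148.947; F: 34.337; B: 193.549; W: 0.479; A: 43.709; J: 413.788; Y: 184.347.
Minimum at W.

W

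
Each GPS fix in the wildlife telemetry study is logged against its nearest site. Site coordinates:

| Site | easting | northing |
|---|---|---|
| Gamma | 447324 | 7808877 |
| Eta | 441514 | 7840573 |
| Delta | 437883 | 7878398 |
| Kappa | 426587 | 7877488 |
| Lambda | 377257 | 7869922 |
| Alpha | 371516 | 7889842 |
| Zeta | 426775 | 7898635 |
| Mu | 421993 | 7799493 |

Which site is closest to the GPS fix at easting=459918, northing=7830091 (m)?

Squared distances to each site:
Gamma: 608642632.000; Eta: 448579540.000; Delta: 2819107474.000; Kappa: 3357431170.000; Lambda: 8419349482.000; Alpha: 11385095605.000; Zeta: 5796738385.000; Mu: 2374543229.000.
Minimum at Eta.

Eta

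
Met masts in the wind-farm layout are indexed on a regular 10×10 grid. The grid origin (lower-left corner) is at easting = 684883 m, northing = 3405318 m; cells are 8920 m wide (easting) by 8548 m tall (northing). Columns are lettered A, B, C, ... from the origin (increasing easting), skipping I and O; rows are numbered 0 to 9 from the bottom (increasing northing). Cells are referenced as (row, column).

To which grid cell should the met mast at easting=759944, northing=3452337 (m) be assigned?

Column index: ⌊(759944 − 684883) / 8920⌋ = ⌊8.415⌋ = 8 → column J
Row offset from origin: ⌊(3452337 − 3405318) / 8548⌋ = ⌊5.501⌋ = 5 → row 5

(5, J)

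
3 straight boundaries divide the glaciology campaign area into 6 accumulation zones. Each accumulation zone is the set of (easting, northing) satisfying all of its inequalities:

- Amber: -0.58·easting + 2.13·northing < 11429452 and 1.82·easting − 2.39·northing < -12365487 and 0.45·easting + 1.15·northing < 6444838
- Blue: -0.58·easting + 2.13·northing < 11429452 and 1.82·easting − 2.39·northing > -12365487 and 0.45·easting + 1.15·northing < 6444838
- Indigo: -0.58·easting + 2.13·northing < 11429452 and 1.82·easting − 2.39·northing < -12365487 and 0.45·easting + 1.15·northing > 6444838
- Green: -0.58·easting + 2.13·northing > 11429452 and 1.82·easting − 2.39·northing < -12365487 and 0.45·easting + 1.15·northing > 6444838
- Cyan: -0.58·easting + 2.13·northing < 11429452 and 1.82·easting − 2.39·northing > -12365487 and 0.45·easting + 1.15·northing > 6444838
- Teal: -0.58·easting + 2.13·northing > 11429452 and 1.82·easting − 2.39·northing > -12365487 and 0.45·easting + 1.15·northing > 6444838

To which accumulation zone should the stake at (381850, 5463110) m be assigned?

-0.58·381850 + 2.13·5463110 = 11414951.300, which is < 11429452
1.82·381850 − 2.39·5463110 = -12361865.900, which is > -12365487
0.45·381850 + 1.15·5463110 = 6454409.000, which is > 6444838
This sign pattern matches Cyan.

Cyan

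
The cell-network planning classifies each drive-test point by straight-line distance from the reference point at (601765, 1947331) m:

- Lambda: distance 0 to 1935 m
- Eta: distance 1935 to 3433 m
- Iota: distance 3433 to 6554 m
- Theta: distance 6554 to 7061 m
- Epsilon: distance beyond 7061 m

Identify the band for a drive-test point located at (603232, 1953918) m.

Distance = √((603232−601765)² + (1953918−1947331)²) = √(2152089.000 + 43388569.000) = 6748.382 m.
6554 ≤ 6748.382 < 7061 → Theta.

Theta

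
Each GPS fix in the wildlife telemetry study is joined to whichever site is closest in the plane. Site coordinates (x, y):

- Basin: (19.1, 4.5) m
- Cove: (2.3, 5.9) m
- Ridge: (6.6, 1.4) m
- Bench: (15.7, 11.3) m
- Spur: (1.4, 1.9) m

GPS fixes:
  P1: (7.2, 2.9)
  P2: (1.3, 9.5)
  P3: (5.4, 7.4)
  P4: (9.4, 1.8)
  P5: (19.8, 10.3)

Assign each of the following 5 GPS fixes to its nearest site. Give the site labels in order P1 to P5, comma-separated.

Ridge, Cove, Cove, Ridge, Bench

P1 → Ridge (d²=2.61)
P2 → Cove (d²=13.96)
P3 → Cove (d²=11.86)
P4 → Ridge (d²=8.00)
P5 → Bench (d²=17.81)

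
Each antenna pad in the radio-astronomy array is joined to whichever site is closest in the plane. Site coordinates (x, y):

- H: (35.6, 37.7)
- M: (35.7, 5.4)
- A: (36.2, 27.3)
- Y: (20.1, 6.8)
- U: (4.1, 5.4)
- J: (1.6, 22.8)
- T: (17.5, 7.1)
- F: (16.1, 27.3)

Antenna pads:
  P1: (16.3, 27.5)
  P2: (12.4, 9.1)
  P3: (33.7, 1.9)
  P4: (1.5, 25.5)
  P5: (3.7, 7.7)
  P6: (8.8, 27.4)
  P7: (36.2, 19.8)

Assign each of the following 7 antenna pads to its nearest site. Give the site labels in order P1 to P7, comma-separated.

P1 → F (d²=0.08)
P2 → T (d²=30.01)
P3 → M (d²=16.25)
P4 → J (d²=7.30)
P5 → U (d²=5.45)
P6 → F (d²=53.30)
P7 → A (d²=56.25)

F, T, M, J, U, F, A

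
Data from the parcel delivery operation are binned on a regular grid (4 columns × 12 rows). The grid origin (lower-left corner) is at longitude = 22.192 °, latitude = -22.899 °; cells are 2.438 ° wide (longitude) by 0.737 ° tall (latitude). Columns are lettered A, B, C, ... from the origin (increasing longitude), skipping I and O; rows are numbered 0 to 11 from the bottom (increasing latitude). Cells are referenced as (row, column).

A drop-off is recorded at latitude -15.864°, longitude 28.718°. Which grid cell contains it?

(9, C)

Column index: ⌊(28.718 − 22.192) / 2.438⌋ = ⌊2.677⌋ = 2 → column C
Row offset from origin: ⌊(-15.864 − -22.899) / 0.737⌋ = ⌊9.545⌋ = 9 → row 9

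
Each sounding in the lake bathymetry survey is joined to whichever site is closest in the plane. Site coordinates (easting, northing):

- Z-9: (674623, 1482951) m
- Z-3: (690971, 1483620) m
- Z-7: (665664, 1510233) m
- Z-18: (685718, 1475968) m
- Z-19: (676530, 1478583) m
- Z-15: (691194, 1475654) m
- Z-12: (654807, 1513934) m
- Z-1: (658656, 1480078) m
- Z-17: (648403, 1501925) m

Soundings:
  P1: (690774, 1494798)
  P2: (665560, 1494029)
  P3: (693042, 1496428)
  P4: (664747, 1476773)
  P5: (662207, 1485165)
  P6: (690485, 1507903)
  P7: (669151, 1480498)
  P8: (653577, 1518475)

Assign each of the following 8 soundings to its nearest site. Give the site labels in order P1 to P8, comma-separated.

P1 → Z-3 (d²=124986493.00)
P2 → Z-9 (d²=204860053.00)
P3 → Z-3 (d²=168333905.00)
P4 → Z-1 (d²=48023306.00)
P5 → Z-1 (d²=38487170.00)
P6 → Z-3 (d²=589900285.00)
P7 → Z-9 (d²=35959993.00)
P8 → Z-12 (d²=22133581.00)

Z-3, Z-9, Z-3, Z-1, Z-1, Z-3, Z-9, Z-12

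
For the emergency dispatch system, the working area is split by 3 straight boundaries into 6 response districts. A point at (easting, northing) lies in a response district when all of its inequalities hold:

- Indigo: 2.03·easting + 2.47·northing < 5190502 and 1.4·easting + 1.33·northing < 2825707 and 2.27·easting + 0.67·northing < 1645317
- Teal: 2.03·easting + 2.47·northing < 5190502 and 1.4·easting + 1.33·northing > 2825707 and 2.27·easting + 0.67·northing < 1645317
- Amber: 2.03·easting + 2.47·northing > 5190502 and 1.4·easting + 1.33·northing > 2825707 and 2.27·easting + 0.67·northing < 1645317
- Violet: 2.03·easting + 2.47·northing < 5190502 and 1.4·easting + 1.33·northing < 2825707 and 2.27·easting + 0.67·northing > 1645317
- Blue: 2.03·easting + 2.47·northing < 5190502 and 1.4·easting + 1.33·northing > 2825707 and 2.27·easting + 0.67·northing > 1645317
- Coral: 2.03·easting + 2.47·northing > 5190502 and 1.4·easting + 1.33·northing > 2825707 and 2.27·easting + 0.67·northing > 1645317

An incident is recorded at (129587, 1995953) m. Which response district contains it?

Amber

2.03·129587 + 2.47·1995953 = 5193065.520, which is > 5190502
1.4·129587 + 1.33·1995953 = 2836039.290, which is > 2825707
2.27·129587 + 0.67·1995953 = 1631451.000, which is < 1645317
This sign pattern matches Amber.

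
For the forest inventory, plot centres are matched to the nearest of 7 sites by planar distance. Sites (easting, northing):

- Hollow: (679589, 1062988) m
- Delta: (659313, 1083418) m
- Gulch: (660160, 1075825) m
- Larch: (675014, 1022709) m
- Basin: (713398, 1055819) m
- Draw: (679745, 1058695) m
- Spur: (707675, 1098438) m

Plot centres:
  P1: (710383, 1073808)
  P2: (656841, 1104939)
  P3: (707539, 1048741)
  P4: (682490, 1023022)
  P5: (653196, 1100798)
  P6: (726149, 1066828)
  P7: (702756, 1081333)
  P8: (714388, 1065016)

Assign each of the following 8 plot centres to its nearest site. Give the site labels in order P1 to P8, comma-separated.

Basin, Delta, Basin, Larch, Delta, Basin, Spur, Basin

P1 → Basin (d²=332694346.00)
P2 → Delta (d²=469264225.00)
P3 → Basin (d²=84425965.00)
P4 → Larch (d²=55988545.00)
P5 → Delta (d²=339482089.00)
P6 → Basin (d²=283786082.00)
P7 → Spur (d²=316777586.00)
P8 → Basin (d²=85564909.00)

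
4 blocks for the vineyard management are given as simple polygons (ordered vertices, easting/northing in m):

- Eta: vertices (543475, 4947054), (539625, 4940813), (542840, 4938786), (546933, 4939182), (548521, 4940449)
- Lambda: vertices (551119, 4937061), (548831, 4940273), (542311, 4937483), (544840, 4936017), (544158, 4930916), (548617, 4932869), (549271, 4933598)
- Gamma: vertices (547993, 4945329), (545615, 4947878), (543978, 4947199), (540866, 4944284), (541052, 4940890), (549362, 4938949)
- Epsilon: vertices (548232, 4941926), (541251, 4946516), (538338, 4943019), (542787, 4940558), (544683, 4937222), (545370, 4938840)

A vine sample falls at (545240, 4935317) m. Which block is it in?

Lambda

Cast a ray rightward from (545240, 4935317). For each polygon, the edges (by vertex number in listed order) whose endpoints lie on opposite sides of northing = 4935317, where each meets that height, and whether that is right or left of the point:
Eta: no edge straddles that height → 0 crossings.
Lambda: 4–5 at easting≈544746.4 (left), 7–1 at easting≈550188.3 (right) → 1 crossing.
Gamma: no edge straddles that height → 0 crossings.
Epsilon: no edge straddles that height → 0 crossings.
Only Lambda has an odd count, so the point is inside Lambda.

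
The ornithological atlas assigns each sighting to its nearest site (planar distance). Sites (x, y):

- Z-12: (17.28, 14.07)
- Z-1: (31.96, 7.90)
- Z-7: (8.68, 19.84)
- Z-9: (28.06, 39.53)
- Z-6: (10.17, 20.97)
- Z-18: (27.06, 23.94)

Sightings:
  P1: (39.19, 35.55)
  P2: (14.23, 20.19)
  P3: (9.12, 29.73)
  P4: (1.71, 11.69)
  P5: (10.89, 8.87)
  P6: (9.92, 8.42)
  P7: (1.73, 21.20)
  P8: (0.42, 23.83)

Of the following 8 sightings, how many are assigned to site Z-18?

P1 → Z-9
P2 → Z-6
P3 → Z-6
P4 → Z-7
P5 → Z-12
P6 → Z-12
P7 → Z-7
P8 → Z-7
0 of the 8 go to Z-18.

0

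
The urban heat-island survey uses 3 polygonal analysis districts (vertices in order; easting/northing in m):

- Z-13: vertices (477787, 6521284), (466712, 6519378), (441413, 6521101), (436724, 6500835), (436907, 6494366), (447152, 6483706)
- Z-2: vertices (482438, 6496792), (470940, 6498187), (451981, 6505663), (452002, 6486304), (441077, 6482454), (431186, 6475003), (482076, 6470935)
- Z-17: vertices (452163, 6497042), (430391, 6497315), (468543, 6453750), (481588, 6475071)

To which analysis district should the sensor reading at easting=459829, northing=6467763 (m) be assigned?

Cast a ray rightward from (459829, 6467763). For each polygon, the edges (by vertex number in listed order) whose endpoints lie on opposite sides of northing = 6467763, where each meets that height, and whether that is right or left of the point:
Z-13: no edge straddles that height → 0 crossings.
Z-2: no edge straddles that height → 0 crossings.
Z-17: 2–3 at easting≈456271.1 (left), 3–4 at easting≈477116.7 (right) → 1 crossing.
Only Z-17 has an odd count, so the point is inside Z-17.

Z-17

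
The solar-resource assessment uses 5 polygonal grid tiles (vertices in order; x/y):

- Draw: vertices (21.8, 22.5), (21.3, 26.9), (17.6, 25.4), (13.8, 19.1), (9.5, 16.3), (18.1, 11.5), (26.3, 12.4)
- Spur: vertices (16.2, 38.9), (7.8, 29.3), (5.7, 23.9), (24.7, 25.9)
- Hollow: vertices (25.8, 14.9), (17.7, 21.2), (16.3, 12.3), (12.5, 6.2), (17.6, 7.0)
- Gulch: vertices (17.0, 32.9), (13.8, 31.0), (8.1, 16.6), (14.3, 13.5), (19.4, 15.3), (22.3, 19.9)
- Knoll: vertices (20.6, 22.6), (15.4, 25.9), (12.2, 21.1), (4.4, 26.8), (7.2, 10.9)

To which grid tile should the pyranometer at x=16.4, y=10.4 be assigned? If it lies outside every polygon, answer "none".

Cast a ray rightward from (16.4, 10.4). For each polygon, the edges (by vertex number in listed order) whose endpoints lie on opposite sides of y = 10.4, where each meets that height, and whether that is right or left of the point:
Draw: no edge straddles that height → 0 crossings.
Spur: no edge straddles that height → 0 crossings.
Hollow: 3–4 at x≈15.12 (left), 5–1 at x≈21.13 (right) → 1 crossing.
Gulch: no edge straddles that height → 0 crossings.
Knoll: no edge straddles that height → 0 crossings.
Only Hollow has an odd count, so the point is inside Hollow.

Hollow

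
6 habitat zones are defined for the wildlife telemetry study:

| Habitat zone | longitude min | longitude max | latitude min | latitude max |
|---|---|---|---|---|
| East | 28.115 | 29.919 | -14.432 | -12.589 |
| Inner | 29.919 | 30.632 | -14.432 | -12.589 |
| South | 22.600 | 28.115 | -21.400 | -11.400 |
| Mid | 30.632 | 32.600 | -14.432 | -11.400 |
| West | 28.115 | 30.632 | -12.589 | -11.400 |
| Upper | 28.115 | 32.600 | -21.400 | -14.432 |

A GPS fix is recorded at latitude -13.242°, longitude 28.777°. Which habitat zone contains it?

East

The point has longitude = 28.777 and latitude = -13.242.
Only East satisfies 28.115 ≤ longitude ≤ 29.919 and -14.432 ≤ latitude ≤ -12.589.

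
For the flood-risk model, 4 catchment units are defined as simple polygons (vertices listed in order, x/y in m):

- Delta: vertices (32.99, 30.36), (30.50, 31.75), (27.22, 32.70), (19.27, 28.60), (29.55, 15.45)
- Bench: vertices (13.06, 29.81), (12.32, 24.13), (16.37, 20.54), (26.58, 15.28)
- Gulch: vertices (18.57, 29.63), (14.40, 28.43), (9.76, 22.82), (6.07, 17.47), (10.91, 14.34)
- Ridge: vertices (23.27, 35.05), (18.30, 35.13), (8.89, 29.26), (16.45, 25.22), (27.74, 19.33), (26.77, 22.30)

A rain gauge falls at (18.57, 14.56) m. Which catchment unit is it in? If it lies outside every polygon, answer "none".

Cast a ray rightward from (18.57, 14.56). For each polygon, the edges (by vertex number in listed order) whose endpoints lie on opposite sides of y = 14.56, where each meets that height, and whether that is right or left of the point:
Delta: no edge straddles that height → 0 crossings.
Bench: no edge straddles that height → 0 crossings.
Gulch: 4–5 at x≈10.570 (left), 5–1 at x≈11.020 (left) → 0 crossings.
Ridge: no edge straddles that height → 0 crossings.
All counts are even, so the point lies outside every listed polygon.

none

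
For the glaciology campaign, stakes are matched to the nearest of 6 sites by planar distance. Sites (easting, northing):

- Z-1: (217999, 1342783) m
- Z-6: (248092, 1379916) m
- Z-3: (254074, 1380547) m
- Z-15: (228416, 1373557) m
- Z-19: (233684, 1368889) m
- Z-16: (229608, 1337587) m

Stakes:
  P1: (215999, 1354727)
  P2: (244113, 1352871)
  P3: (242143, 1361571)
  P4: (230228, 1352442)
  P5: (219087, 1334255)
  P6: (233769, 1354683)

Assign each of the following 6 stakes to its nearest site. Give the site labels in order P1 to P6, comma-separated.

Z-1, Z-19, Z-19, Z-16, Z-1, Z-19

P1 → Z-1 (d²=146659136.00)
P2 → Z-19 (d²=365340365.00)
P3 → Z-19 (d²=125107805.00)
P4 → Z-16 (d²=221055425.00)
P5 → Z-1 (d²=73910528.00)
P6 → Z-19 (d²=201817661.00)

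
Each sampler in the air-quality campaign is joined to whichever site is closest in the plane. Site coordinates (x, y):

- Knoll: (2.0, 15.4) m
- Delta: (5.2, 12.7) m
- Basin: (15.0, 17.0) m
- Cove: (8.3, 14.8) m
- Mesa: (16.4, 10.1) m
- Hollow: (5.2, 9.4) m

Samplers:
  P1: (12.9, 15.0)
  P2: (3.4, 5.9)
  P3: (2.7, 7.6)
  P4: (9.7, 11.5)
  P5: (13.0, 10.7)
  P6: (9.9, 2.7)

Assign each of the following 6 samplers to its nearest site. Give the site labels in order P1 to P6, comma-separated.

P1 → Basin (d²=8.41)
P2 → Hollow (d²=15.49)
P3 → Hollow (d²=9.49)
P4 → Cove (d²=12.85)
P5 → Mesa (d²=11.92)
P6 → Hollow (d²=66.98)

Basin, Hollow, Hollow, Cove, Mesa, Hollow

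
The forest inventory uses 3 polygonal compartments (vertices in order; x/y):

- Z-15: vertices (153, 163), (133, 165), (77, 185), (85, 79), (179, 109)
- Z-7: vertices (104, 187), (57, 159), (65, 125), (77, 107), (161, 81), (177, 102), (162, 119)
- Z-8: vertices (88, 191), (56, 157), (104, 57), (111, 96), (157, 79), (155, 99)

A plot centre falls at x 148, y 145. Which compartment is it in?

Z-15

Cast a ray rightward from (148, 145). For each polygon, the edges (by vertex number in listed order) whose endpoints lie on opposite sides of y = 145, where each meets that height, and whether that is right or left of the point:
Z-15: 3–4 at x≈80.0 (left), 5–1 at x≈161.7 (right) → 1 crossing.
Z-7: 2–3 at x≈60.3 (left), 7–1 at x≈139.8 (left) → 0 crossings.
Z-8: 2–3 at x≈61.8 (left), 6–1 at x≈121.5 (left) → 0 crossings.
Only Z-15 has an odd count, so the point is inside Z-15.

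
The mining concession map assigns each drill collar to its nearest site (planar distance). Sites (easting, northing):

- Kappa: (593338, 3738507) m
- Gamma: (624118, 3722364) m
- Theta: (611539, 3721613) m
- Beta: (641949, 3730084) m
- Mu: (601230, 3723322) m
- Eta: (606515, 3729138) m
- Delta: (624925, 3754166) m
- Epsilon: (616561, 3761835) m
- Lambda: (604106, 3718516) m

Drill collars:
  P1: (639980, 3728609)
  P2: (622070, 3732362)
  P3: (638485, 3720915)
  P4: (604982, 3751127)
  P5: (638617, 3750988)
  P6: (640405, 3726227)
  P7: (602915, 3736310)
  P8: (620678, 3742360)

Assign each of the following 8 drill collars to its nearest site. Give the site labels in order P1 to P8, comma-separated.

Beta, Gamma, Beta, Epsilon, Delta, Beta, Eta, Delta

P1 → Beta (d²=6052586.00)
P2 → Gamma (d²=104154308.00)
P3 → Beta (d²=96069857.00)
P4 → Epsilon (d²=248734505.00)
P5 → Delta (d²=197570548.00)
P6 → Beta (d²=17260385.00)
P7 → Eta (d²=64397584.00)
P8 → Delta (d²=157418645.00)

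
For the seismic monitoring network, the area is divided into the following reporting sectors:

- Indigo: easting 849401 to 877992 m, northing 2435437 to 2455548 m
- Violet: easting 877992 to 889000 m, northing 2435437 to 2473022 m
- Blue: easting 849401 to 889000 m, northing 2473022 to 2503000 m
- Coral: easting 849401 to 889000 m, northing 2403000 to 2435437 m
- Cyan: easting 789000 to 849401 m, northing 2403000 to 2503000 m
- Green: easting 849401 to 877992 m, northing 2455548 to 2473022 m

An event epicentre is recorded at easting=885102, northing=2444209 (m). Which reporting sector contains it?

Violet

The point has easting = 885102 and northing = 2444209.
Only Violet satisfies 877992 ≤ easting ≤ 889000 and 2435437 ≤ northing ≤ 2473022.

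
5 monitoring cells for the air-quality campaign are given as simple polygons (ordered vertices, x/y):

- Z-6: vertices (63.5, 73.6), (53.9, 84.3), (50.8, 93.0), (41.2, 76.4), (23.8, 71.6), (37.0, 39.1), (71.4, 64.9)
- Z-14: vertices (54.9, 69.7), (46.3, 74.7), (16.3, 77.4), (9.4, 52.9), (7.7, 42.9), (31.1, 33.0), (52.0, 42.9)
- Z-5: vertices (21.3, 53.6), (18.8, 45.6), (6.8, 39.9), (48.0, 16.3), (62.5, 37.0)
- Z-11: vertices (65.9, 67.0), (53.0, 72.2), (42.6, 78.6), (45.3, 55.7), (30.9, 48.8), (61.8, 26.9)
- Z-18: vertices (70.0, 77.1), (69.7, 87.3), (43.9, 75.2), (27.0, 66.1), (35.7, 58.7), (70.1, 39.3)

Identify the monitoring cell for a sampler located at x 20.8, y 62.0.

Cast a ray rightward from (20.8, 62.0). For each polygon, the edges (by vertex number in listed order) whose endpoints lie on opposite sides of y = 62.0, where each meets that height, and whether that is right or left of the point:
Z-6: 5–6 at x≈27.70 (right), 6–7 at x≈67.53 (right) → 2 crossings.
Z-14: 3–4 at x≈11.96 (left), 7–1 at x≈54.07 (right) → 1 crossing.
Z-5: no edge straddles that height → 0 crossings.
Z-11: 3–4 at x≈44.56 (right), 6–1 at x≈65.39 (right) → 2 crossings.
Z-18: 4–5 at x≈31.82 (right), 6–1 at x≈70.04 (right) → 2 crossings.
Only Z-14 has an odd count, so the point is inside Z-14.

Z-14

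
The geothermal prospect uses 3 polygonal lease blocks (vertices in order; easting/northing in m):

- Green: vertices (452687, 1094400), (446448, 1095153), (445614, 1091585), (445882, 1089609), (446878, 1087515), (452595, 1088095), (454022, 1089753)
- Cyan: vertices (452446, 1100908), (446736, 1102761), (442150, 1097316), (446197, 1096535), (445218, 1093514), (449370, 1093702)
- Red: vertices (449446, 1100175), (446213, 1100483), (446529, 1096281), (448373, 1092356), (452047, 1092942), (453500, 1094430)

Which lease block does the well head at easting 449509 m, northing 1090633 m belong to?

Cast a ray rightward from (449509, 1090633). For each polygon, the edges (by vertex number in listed order) whose endpoints lie on opposite sides of northing = 1090633, where each meets that height, and whether that is right or left of the point:
Green: 3–4 at easting≈445743.1 (left), 7–1 at easting≈453769.2 (right) → 1 crossing.
Cyan: no edge straddles that height → 0 crossings.
Red: no edge straddles that height → 0 crossings.
Only Green has an odd count, so the point is inside Green.

Green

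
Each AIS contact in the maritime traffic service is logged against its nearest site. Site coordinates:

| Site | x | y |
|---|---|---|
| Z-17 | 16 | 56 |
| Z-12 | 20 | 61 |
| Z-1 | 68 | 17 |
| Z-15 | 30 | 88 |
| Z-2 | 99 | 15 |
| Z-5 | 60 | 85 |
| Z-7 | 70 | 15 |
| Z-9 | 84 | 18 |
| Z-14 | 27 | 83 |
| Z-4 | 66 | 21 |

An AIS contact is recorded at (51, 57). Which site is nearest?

Squared distances to each site:
Z-17: 1226.000; Z-12: 977.000; Z-1: 1889.000; Z-15: 1402.000; Z-2: 4068.000; Z-5: 865.000; Z-7: 2125.000; Z-9: 2610.000; Z-14: 1252.000; Z-4: 1521.000.
Minimum at Z-5.

Z-5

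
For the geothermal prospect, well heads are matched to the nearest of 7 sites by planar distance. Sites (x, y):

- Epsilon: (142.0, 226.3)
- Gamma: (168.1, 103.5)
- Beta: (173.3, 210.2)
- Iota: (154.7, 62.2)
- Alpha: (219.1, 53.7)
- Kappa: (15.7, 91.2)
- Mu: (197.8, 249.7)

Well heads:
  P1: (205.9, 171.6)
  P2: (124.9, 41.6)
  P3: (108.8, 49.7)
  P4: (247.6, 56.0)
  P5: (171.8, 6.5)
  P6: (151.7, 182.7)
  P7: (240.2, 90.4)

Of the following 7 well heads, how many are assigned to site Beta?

2

P1 → Beta
P2 → Iota
P3 → Iota
P4 → Alpha
P5 → Iota
P6 → Beta
P7 → Alpha
2 of the 7 go to Beta.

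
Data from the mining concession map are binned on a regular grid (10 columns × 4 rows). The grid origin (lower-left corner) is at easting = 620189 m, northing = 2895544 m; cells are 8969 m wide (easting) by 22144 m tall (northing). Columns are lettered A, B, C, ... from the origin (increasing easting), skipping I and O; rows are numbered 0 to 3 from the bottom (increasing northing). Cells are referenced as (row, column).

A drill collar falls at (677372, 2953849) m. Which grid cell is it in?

Column index: ⌊(677372 − 620189) / 8969⌋ = ⌊6.376⌋ = 6 → column G
Row offset from origin: ⌊(2953849 − 2895544) / 22144⌋ = ⌊2.633⌋ = 2 → row 2

(2, G)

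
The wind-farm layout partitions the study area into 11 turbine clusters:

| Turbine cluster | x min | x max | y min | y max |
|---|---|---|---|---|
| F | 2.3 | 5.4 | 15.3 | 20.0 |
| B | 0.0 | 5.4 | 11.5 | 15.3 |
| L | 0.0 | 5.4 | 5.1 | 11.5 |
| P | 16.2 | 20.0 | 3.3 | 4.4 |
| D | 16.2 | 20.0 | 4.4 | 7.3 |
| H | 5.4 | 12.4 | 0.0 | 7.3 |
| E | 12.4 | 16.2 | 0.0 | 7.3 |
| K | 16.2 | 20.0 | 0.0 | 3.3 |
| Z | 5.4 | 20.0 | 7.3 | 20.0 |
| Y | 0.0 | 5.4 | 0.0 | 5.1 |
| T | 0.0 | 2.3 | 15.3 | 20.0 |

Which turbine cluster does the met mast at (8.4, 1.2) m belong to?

H

The point has x = 8.4 and y = 1.2.
Only H satisfies 5.4 ≤ x ≤ 12.4 and 0.0 ≤ y ≤ 7.3.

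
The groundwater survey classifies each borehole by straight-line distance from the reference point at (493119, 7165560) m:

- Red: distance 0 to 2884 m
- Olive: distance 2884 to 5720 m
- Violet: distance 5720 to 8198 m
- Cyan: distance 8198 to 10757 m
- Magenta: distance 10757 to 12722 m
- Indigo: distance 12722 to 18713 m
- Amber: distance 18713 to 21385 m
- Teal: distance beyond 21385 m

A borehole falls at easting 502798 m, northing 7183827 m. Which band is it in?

Distance = √((502798−493119)² + (7183827−7165560)²) = √(93683041.000 + 333683289.000) = 20672.840 m.
18713 ≤ 20672.840 < 21385 → Amber.

Amber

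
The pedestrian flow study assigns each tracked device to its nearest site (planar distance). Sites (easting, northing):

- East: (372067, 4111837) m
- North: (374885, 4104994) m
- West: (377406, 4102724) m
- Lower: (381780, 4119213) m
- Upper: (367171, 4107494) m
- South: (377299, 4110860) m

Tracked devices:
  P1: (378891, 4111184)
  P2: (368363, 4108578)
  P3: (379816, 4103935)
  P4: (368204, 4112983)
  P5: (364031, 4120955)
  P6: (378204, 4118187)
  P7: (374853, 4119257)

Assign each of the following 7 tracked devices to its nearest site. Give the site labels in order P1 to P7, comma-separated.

P1 → South (d²=2639440.00)
P2 → Upper (d²=2595920.00)
P3 → West (d²=7274621.00)
P4 → East (d²=16236085.00)
P5 → East (d²=147715220.00)
P6 → Lower (d²=13840452.00)
P7 → Lower (d²=47985265.00)

South, Upper, West, East, East, Lower, Lower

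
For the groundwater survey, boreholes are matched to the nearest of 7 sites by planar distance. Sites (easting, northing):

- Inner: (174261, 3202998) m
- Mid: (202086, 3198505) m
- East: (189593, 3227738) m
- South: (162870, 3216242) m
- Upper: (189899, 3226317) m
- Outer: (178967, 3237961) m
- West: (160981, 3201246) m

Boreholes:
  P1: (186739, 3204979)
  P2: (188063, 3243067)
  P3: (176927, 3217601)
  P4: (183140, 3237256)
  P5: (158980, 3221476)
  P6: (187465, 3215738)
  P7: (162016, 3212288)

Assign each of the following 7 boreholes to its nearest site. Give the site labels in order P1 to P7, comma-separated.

Inner, Outer, South, Outer, South, Upper, South

P1 → Inner (d²=159624845.00)
P2 → Outer (d²=108808452.00)
P3 → South (d²=199446130.00)
P4 → Outer (d²=17910954.00)
P5 → South (d²=42526856.00)
P6 → Upper (d²=117839597.00)
P7 → South (d²=16363432.00)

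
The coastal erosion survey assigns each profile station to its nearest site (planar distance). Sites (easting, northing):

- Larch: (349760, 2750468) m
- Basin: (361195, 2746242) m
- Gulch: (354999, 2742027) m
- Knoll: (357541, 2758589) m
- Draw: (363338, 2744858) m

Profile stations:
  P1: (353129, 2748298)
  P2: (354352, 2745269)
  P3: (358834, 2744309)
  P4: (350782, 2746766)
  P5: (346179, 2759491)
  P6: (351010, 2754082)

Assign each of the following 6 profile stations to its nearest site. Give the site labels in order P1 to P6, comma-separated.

P1 → Larch (d²=16059061.00)
P2 → Gulch (d²=10929173.00)
P3 → Basin (d²=9310810.00)
P4 → Larch (d²=14749288.00)
P5 → Larch (d²=94238090.00)
P6 → Larch (d²=14623496.00)

Larch, Gulch, Basin, Larch, Larch, Larch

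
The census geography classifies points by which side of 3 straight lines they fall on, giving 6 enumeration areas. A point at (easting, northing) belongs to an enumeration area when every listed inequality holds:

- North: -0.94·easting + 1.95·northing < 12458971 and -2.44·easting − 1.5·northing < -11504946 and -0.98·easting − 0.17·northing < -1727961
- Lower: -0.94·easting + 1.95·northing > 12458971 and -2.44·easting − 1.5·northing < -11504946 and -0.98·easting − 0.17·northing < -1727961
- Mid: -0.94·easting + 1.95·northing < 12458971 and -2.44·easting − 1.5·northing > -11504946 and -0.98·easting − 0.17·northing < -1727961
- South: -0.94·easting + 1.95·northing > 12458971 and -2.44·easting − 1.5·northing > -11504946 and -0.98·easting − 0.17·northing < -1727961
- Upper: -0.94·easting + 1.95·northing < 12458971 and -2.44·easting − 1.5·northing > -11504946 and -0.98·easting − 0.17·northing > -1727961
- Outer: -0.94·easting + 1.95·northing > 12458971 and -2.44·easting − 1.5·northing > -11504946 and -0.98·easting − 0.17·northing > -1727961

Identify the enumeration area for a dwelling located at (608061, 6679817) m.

Mid

-0.94·608061 + 1.95·6679817 = 12454065.810, which is < 12458971
-2.44·608061 − 1.5·6679817 = -11503394.340, which is > -11504946
-0.98·608061 − 0.17·6679817 = -1731468.670, which is < -1727961
This sign pattern matches Mid.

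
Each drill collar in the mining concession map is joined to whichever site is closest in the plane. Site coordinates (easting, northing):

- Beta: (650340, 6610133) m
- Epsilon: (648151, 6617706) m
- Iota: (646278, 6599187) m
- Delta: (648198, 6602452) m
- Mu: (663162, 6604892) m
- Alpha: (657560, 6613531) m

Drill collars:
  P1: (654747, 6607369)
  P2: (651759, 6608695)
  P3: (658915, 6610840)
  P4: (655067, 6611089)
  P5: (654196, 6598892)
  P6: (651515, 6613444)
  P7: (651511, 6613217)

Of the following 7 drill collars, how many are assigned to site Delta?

1

P1 → Beta
P2 → Beta
P3 → Alpha
P4 → Alpha
P5 → Delta
P6 → Beta
P7 → Beta
1 of the 7 goes to Delta.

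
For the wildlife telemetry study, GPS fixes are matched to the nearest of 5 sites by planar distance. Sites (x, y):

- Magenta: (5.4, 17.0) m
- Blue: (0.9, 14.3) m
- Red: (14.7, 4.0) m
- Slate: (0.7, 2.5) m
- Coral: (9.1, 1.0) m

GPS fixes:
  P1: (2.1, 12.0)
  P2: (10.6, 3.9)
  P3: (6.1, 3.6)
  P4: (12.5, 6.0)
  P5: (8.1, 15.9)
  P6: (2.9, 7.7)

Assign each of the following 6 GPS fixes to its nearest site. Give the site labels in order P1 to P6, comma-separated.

Blue, Coral, Coral, Red, Magenta, Slate

P1 → Blue (d²=6.73)
P2 → Coral (d²=10.66)
P3 → Coral (d²=15.76)
P4 → Red (d²=8.84)
P5 → Magenta (d²=8.50)
P6 → Slate (d²=31.88)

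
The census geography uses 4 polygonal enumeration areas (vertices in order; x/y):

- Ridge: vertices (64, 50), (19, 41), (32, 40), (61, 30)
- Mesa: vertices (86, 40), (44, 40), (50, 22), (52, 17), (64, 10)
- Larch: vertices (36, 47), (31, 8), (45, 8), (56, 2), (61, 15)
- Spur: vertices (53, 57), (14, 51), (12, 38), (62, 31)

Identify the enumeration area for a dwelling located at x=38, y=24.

Cast a ray rightward from (38, 24). For each polygon, the edges (by vertex number in listed order) whose endpoints lie on opposite sides of y = 24, where each meets that height, and whether that is right or left of the point:
Ridge: no edge straddles that height → 0 crossings.
Mesa: 2–3 at x≈49.3 (right), 5–1 at x≈74.3 (right) → 2 crossings.
Larch: 1–2 at x≈33.1 (left), 5–1 at x≈54.0 (right) → 1 crossing.
Spur: no edge straddles that height → 0 crossings.
Only Larch has an odd count, so the point is inside Larch.

Larch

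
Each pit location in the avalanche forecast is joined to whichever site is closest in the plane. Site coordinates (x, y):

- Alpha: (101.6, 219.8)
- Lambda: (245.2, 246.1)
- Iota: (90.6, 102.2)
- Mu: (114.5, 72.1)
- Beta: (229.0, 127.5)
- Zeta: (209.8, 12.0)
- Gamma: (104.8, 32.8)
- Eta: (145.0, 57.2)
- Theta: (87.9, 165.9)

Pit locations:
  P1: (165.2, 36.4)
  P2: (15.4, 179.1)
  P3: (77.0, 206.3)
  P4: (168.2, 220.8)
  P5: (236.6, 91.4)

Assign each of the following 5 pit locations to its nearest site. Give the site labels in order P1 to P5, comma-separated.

Eta, Theta, Alpha, Alpha, Beta

P1 → Eta (d²=840.68)
P2 → Theta (d²=5430.49)
P3 → Alpha (d²=787.41)
P4 → Alpha (d²=4436.56)
P5 → Beta (d²=1360.97)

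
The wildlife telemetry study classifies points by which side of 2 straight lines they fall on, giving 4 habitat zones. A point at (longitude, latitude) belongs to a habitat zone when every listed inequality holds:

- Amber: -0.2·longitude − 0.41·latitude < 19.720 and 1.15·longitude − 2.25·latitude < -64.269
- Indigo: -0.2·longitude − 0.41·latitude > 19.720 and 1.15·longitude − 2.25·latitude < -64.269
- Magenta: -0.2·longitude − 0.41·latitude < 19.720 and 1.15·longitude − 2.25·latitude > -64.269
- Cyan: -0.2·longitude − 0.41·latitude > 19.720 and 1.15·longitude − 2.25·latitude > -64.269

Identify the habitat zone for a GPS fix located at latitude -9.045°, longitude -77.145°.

Amber

-0.2·-77.145 − 0.41·-9.045 = 19.137, which is < 19.720
1.15·-77.145 − 2.25·-9.045 = -68.365, which is < -64.269
This sign pattern matches Amber.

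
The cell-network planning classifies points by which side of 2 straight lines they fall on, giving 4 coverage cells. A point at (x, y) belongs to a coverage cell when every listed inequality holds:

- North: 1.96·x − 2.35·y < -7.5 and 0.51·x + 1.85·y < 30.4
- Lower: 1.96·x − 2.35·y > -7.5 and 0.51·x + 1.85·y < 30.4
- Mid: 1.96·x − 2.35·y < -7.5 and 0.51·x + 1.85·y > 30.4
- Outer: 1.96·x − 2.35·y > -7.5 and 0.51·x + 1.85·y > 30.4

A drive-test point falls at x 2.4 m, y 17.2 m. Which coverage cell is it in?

Mid

1.96·2.4 − 2.35·17.2 = -35.716, which is < -7.5
0.51·2.4 + 1.85·17.2 = 33.044, which is > 30.4
This sign pattern matches Mid.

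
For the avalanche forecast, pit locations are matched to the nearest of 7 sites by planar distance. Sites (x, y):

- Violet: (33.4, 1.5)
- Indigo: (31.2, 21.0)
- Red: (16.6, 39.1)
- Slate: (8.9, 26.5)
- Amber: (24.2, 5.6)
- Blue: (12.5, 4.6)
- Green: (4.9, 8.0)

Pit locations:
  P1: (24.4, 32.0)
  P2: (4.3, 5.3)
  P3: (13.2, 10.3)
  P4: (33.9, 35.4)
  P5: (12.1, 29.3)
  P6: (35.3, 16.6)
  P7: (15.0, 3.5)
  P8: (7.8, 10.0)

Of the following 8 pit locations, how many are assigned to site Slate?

P1 → Red
P2 → Green
P3 → Blue
P4 → Indigo
P5 → Slate
P6 → Indigo
P7 → Blue
P8 → Green
1 of the 8 goes to Slate.

1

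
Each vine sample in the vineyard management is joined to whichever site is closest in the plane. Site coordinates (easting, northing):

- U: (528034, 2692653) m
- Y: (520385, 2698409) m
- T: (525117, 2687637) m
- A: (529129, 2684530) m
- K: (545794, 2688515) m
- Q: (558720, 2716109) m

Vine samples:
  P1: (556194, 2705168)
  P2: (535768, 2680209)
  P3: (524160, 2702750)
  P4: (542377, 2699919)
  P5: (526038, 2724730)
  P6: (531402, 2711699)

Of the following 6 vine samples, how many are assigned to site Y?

P1 → Q
P2 → A
P3 → Y
P4 → K
P5 → Y
P6 → Y
3 of the 6 go to Y.

3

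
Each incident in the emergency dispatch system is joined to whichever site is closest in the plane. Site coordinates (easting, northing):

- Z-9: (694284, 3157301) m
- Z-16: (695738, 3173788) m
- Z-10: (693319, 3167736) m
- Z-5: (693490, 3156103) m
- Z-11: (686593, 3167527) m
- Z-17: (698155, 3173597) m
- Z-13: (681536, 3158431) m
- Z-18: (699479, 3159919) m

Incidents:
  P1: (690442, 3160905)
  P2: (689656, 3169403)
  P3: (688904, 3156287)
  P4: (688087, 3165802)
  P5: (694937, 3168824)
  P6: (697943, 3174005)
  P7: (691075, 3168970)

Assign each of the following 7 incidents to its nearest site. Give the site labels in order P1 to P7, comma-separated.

Z-9, Z-11, Z-5, Z-11, Z-10, Z-17, Z-10

P1 → Z-9 (d²=27749780.00)
P2 → Z-11 (d²=12901345.00)
P3 → Z-5 (d²=21065252.00)
P4 → Z-11 (d²=5207661.00)
P5 → Z-10 (d²=3801668.00)
P6 → Z-17 (d²=211408.00)
P7 → Z-10 (d²=6558292.00)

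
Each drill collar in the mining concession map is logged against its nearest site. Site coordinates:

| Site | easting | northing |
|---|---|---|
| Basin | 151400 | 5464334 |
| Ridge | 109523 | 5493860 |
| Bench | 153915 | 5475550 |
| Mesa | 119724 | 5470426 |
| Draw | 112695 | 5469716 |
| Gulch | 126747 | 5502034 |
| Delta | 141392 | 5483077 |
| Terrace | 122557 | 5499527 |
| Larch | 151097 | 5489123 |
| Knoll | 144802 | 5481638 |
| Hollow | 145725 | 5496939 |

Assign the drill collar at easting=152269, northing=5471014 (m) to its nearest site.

Squared distances to each site:
Basin: 45377561.000; Ridge: 2349160232.000; Bench: 23284612.000; Mesa: 1059522769.000; Draw: 1567786280.000; Gulch: 1613612884.000; Delta: 263825098.000; Terrace: 1695794113.000; Larch: 329309465.000; Knoll: 168625465.000; Hollow: 714929561.000.
Minimum at Bench.

Bench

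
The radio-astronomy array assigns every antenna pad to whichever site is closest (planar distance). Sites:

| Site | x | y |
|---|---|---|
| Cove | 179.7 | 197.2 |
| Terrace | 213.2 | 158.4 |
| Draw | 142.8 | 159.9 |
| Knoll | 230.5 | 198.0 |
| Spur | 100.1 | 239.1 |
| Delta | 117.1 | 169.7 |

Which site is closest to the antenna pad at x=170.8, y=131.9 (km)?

Draw

Squared distances to each site:
Cove: 4343.300; Terrace: 2500.010; Draw: 1568.000; Knoll: 7933.300; Spur: 16490.330; Delta: 4312.530.
Minimum at Draw.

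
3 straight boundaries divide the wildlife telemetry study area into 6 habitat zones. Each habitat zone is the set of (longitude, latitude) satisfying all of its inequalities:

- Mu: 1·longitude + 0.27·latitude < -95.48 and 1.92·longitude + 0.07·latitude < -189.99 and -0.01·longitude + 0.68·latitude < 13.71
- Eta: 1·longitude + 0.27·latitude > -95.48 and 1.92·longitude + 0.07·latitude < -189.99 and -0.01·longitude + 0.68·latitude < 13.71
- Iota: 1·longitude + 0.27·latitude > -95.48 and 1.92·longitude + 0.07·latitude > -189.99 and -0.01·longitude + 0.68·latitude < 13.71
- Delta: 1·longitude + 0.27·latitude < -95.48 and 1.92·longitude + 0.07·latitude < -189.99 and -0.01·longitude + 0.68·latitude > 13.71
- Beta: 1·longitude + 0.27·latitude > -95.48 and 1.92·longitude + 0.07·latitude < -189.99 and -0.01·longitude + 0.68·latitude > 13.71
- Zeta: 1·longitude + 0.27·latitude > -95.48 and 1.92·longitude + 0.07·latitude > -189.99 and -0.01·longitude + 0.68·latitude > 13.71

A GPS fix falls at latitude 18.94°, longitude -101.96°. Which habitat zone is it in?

Delta

1·-101.96 + 0.27·18.94 = -96.846, which is < -95.48
1.92·-101.96 + 0.07·18.94 = -194.437, which is < -189.99
-0.01·-101.96 + 0.68·18.94 = 13.899, which is > 13.71
This sign pattern matches Delta.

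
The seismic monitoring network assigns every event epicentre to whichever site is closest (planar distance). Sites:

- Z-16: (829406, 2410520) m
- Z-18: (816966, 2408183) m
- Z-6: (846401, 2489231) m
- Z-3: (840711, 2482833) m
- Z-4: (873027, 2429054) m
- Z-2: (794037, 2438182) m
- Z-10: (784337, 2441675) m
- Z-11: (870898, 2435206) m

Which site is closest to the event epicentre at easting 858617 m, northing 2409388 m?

Z-4

Squared distances to each site:
Z-16: 854563945.000; Z-18: 1736257826.000; Z-6: 6524135305.000; Z-3: 5714792861.000; Z-4: 594399656.000; Z-2: 4999670836.000; Z-10: 6559968769.000; Z-11: 817392085.000.
Minimum at Z-4.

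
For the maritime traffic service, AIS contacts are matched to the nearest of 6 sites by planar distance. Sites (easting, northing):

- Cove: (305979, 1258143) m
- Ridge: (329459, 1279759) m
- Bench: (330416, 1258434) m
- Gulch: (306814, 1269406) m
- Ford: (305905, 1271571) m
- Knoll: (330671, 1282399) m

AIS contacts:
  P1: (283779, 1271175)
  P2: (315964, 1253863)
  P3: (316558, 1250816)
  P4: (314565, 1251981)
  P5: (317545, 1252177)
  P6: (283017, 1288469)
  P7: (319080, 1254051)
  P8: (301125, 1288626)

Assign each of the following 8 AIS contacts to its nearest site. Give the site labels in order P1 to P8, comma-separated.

Ford, Cove, Cove, Cove, Cove, Ford, Bench, Ford

P1 → Ford (d²=489716692.00)
P2 → Cove (d²=118018625.00)
P3 → Cove (d²=165600170.00)
P4 → Cove (d²=111689640.00)
P5 → Cove (d²=169365512.00)
P6 → Ford (d²=809402948.00)
P7 → Bench (d²=147715585.00)
P8 → Ford (d²=313721425.00)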